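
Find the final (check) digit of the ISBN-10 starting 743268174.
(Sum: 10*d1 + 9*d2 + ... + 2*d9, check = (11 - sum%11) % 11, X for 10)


Weighted sum: 253
253 mod 11 = 0

Check digit: 0


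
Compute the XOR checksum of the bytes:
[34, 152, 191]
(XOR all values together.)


XOR chain: 34 ^ 152 ^ 191 = 5

5


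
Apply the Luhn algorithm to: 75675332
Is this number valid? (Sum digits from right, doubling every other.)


Luhn sum = 32
32 mod 10 = 2

Invalid (Luhn sum mod 10 = 2)


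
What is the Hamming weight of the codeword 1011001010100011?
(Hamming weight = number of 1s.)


Counting 1s in 1011001010100011

8


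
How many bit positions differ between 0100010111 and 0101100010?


XOR: 0001110101
Count of 1s: 5

5


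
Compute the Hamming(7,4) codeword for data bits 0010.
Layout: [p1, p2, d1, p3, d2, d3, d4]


Parity bits: p1=0, p2=1, p3=1

0101010


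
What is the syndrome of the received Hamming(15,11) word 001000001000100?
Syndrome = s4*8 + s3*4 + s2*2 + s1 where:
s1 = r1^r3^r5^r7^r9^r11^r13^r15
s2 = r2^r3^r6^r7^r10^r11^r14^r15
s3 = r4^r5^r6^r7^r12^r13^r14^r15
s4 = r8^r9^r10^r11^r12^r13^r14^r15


s1=1, s2=1, s3=1, s4=0

Syndrome = 7 (error at position 7)


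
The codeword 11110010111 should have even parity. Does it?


Number of 1s: 8

Yes, parity is correct (8 ones)


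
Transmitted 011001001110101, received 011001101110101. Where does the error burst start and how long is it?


XOR: 000000100000000

Burst at position 6, length 1


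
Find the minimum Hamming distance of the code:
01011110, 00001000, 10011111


Comparing all pairs, minimum distance: 3
Can detect 2 errors, correct 1 errors

3


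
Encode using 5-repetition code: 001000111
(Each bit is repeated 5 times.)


Each bit -> 5 copies

000000000011111000000000000000111111111111111


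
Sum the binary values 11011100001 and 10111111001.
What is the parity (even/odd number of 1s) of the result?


11011100001 = 1761
10111111001 = 1529
Sum = 3290 = 110011011010
1s count = 7

odd parity (7 ones in 110011011010)


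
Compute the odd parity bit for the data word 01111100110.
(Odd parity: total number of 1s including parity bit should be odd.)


Number of 1s in data: 7
Parity bit: 0

0


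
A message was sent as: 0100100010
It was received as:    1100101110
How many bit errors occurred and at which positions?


XOR: 1000001100

3 error(s) at position(s): 0, 6, 7


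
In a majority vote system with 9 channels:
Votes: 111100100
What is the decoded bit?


Ones: 5 out of 9
Threshold: 5

1 (5/9 voted 1)


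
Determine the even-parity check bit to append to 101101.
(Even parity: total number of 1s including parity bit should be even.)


Number of 1s in data: 4
Parity bit: 0

0


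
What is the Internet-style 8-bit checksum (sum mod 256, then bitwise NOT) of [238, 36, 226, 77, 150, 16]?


Sum = 743 mod 256 = 231
Complement = 24

24


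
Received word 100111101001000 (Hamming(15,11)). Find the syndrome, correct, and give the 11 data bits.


Syndrome = 4: error at position 4

Data: 01111001000 (corrected bit 4)


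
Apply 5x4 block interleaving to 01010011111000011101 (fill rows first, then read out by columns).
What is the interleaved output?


Matrix:
  0101
  0011
  1110
  0001
  1101
Read columns: 00101101010110011011

00101101010110011011


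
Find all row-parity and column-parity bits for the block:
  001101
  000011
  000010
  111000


Row parities: 1011
Column parities: 110100

Row P: 1011, Col P: 110100, Corner: 1


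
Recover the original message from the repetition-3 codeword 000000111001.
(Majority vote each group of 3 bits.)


Groups: 000, 000, 111, 001
Majority votes: 0010

0010


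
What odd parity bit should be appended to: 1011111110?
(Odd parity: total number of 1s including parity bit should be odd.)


Number of 1s in data: 8
Parity bit: 1

1


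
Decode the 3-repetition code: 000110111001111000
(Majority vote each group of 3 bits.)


Groups: 000, 110, 111, 001, 111, 000
Majority votes: 011010

011010


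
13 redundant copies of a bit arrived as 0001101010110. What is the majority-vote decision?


Ones: 6 out of 13
Threshold: 7

0 (6/13 voted 1)


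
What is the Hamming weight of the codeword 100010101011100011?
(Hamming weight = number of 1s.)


Counting 1s in 100010101011100011

9


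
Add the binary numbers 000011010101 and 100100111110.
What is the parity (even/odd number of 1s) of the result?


000011010101 = 213
100100111110 = 2366
Sum = 2579 = 101000010011
1s count = 5

odd parity (5 ones in 101000010011)


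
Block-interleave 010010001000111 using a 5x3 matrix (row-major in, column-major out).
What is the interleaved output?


Matrix:
  010
  010
  001
  000
  111
Read columns: 000011100100101

000011100100101


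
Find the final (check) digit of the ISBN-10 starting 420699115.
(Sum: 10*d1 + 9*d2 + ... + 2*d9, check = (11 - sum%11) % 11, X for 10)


Weighted sum: 216
216 mod 11 = 7

Check digit: 4


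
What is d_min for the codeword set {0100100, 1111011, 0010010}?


Comparing all pairs, minimum distance: 4
Can detect 3 errors, correct 1 errors

4


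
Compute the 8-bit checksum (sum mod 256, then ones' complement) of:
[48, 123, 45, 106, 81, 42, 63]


Sum = 508 mod 256 = 252
Complement = 3

3


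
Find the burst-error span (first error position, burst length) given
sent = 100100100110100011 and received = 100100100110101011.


XOR: 000000000000001000

Burst at position 14, length 1


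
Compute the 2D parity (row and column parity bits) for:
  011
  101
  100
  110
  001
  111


Row parities: 001011
Column parities: 010

Row P: 001011, Col P: 010, Corner: 1


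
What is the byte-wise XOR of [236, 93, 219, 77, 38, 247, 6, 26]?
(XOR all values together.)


XOR chain: 236 ^ 93 ^ 219 ^ 77 ^ 38 ^ 247 ^ 6 ^ 26 = 234

234


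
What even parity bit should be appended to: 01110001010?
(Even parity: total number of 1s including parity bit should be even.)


Number of 1s in data: 5
Parity bit: 1

1


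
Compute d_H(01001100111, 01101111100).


XOR: 00100011011
Count of 1s: 5

5


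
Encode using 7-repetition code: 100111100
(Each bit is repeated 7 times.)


Each bit -> 7 copies

111111100000000000000111111111111111111111111111100000000000000


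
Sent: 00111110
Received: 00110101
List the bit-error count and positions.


XOR: 00001011

3 error(s) at position(s): 4, 6, 7


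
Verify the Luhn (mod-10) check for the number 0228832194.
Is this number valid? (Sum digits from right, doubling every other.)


Luhn sum = 42
42 mod 10 = 2

Invalid (Luhn sum mod 10 = 2)


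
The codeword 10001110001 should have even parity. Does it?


Number of 1s: 5

No, parity error (5 ones)


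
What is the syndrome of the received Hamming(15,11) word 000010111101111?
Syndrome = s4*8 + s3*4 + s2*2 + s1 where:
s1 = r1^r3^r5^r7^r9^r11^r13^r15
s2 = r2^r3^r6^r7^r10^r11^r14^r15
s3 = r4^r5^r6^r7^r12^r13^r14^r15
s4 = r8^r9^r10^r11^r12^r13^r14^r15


s1=1, s2=0, s3=0, s4=1

Syndrome = 9 (error at position 9)


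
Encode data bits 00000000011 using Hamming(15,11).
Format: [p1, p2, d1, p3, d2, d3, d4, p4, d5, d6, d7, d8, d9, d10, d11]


Parity bits: p1=1, p2=0, p3=0, p4=0

100000000000011


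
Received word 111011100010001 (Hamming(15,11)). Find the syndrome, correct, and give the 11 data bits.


Syndrome = 0: no error detected

Data: 11110010001 (no errors)


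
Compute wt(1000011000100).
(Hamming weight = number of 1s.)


Counting 1s in 1000011000100

4


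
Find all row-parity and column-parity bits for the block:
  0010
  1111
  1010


Row parities: 100
Column parities: 0111

Row P: 100, Col P: 0111, Corner: 1


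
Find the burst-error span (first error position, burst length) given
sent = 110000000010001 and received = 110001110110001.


XOR: 000001110100000

Burst at position 5, length 5


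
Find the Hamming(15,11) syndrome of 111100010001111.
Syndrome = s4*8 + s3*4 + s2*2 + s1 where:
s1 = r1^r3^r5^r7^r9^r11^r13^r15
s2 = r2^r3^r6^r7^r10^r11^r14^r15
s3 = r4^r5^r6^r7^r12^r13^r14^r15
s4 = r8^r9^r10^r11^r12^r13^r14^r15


s1=0, s2=0, s3=1, s4=1

Syndrome = 12 (error at position 12)


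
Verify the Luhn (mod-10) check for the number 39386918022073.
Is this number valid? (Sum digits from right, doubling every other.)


Luhn sum = 65
65 mod 10 = 5

Invalid (Luhn sum mod 10 = 5)


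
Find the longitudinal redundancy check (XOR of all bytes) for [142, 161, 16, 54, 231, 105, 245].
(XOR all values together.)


XOR chain: 142 ^ 161 ^ 16 ^ 54 ^ 231 ^ 105 ^ 245 = 114

114


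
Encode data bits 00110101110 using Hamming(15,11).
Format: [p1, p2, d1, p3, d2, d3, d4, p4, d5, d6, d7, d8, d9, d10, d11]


Parity bits: p1=0, p2=0, p3=1, p4=0

000101100101110


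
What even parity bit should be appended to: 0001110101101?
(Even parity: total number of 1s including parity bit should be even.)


Number of 1s in data: 7
Parity bit: 1

1


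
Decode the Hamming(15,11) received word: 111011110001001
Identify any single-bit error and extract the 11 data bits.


Syndrome = 15: error at position 15

Data: 11110001000 (corrected bit 15)


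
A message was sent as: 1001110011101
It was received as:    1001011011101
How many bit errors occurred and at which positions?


XOR: 0000101000000

2 error(s) at position(s): 4, 6


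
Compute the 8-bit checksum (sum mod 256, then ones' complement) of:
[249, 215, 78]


Sum = 542 mod 256 = 30
Complement = 225

225


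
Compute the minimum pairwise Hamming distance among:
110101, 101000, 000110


Comparing all pairs, minimum distance: 4
Can detect 3 errors, correct 1 errors

4


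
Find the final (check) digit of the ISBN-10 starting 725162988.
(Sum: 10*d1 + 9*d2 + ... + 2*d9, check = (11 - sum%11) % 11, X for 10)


Weighted sum: 257
257 mod 11 = 4

Check digit: 7


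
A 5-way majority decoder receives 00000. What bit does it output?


Ones: 0 out of 5
Threshold: 3

0 (0/5 voted 1)


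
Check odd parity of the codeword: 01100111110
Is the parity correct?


Number of 1s: 7

Yes, parity is correct (7 ones)


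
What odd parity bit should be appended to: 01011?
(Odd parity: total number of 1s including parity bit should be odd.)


Number of 1s in data: 3
Parity bit: 0

0


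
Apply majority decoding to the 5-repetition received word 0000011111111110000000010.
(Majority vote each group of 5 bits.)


Groups: 00000, 11111, 11111, 00000, 00010
Majority votes: 01100

01100


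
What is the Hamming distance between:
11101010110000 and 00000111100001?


XOR: 11101101010001
Count of 1s: 8

8


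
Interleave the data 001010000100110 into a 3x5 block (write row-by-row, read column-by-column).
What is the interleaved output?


Matrix:
  00101
  00001
  00110
Read columns: 000000101001110

000000101001110


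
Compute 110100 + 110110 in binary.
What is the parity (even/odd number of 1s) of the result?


110100 = 52
110110 = 54
Sum = 106 = 1101010
1s count = 4

even parity (4 ones in 1101010)


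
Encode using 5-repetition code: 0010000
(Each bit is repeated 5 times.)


Each bit -> 5 copies

00000000001111100000000000000000000


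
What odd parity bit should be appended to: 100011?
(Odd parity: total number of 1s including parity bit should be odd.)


Number of 1s in data: 3
Parity bit: 0

0


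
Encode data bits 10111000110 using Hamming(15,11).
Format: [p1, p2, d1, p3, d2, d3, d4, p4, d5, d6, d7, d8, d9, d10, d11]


Parity bits: p1=0, p2=0, p3=0, p4=1

001001111000110


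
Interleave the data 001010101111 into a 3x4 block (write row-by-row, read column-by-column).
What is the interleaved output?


Matrix:
  0010
  1010
  1111
Read columns: 011001111001

011001111001


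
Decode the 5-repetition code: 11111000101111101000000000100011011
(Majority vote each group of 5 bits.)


Groups: 11111, 00010, 11111, 01000, 00000, 01000, 11011
Majority votes: 1010001

1010001


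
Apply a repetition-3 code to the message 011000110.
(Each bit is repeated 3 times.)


Each bit -> 3 copies

000111111000000000111111000


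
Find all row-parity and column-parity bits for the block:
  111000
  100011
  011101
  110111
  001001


Row parities: 11010
Column parities: 111000

Row P: 11010, Col P: 111000, Corner: 1


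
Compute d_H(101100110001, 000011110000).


XOR: 101111000001
Count of 1s: 6

6


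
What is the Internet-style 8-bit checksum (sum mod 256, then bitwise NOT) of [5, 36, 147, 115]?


Sum = 303 mod 256 = 47
Complement = 208

208


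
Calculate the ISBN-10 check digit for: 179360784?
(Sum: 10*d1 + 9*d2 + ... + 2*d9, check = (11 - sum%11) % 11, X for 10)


Weighted sum: 262
262 mod 11 = 9

Check digit: 2


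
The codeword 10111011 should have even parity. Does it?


Number of 1s: 6

Yes, parity is correct (6 ones)


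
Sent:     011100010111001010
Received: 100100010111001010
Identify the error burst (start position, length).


XOR: 111000000000000000

Burst at position 0, length 3


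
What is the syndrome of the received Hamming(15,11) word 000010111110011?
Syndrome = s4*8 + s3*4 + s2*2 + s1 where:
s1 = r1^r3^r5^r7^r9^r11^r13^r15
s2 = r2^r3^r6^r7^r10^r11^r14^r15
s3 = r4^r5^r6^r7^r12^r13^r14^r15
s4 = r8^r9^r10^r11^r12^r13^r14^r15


s1=1, s2=1, s3=0, s4=0

Syndrome = 3 (error at position 3)


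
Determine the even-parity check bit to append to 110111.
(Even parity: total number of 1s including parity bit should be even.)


Number of 1s in data: 5
Parity bit: 1

1


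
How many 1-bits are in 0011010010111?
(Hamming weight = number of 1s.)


Counting 1s in 0011010010111

7


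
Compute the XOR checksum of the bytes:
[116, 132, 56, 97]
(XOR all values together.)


XOR chain: 116 ^ 132 ^ 56 ^ 97 = 169

169


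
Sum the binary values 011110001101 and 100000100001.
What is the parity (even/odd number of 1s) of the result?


011110001101 = 1933
100000100001 = 2081
Sum = 4014 = 111110101110
1s count = 9

odd parity (9 ones in 111110101110)


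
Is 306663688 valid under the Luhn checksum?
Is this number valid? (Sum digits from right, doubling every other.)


Luhn sum = 45
45 mod 10 = 5

Invalid (Luhn sum mod 10 = 5)


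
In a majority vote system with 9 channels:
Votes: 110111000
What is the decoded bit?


Ones: 5 out of 9
Threshold: 5

1 (5/9 voted 1)


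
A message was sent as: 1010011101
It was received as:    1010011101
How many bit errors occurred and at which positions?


XOR: 0000000000

0 errors (received matches sent)


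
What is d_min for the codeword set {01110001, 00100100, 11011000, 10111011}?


Comparing all pairs, minimum distance: 4
Can detect 3 errors, correct 1 errors

4


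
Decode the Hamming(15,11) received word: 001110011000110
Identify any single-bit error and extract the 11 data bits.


Syndrome = 0: no error detected

Data: 11001000110 (no errors)


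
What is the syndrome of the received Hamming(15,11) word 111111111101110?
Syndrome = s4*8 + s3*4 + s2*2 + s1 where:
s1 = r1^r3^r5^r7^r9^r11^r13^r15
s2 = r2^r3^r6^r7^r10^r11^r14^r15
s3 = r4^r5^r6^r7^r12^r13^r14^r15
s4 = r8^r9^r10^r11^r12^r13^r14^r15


s1=0, s2=0, s3=1, s4=0

Syndrome = 4 (error at position 4)


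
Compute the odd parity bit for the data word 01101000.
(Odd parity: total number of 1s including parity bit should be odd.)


Number of 1s in data: 3
Parity bit: 0

0


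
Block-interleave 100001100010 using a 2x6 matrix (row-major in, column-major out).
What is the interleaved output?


Matrix:
  100001
  100010
Read columns: 110000000110

110000000110


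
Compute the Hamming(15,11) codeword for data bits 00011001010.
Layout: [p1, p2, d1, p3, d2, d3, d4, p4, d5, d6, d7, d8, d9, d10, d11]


Parity bits: p1=0, p2=0, p3=1, p4=1

000100111001010


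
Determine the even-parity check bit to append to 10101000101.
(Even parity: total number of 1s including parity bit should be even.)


Number of 1s in data: 5
Parity bit: 1

1


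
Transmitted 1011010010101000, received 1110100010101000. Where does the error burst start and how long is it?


XOR: 0101110000000000

Burst at position 1, length 5


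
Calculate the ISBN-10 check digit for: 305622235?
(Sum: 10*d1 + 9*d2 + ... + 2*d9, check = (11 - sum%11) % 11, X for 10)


Weighted sum: 161
161 mod 11 = 7

Check digit: 4


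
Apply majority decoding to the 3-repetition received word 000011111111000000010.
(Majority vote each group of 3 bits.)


Groups: 000, 011, 111, 111, 000, 000, 010
Majority votes: 0111000

0111000


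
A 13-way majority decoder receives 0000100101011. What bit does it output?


Ones: 5 out of 13
Threshold: 7

0 (5/13 voted 1)


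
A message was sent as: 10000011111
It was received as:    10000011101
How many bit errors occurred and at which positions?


XOR: 00000000010

1 error(s) at position(s): 9


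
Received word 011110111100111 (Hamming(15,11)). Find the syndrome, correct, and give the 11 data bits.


Syndrome = 0: no error detected

Data: 11011100111 (no errors)


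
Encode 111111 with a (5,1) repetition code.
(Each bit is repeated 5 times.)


Each bit -> 5 copies

111111111111111111111111111111


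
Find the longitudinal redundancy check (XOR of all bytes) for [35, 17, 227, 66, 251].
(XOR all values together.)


XOR chain: 35 ^ 17 ^ 227 ^ 66 ^ 251 = 104

104


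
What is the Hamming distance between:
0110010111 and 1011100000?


XOR: 1101110111
Count of 1s: 8

8


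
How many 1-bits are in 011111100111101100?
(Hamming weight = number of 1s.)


Counting 1s in 011111100111101100

12


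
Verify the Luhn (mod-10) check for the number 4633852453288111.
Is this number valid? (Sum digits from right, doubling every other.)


Luhn sum = 70
70 mod 10 = 0

Valid (Luhn sum mod 10 = 0)


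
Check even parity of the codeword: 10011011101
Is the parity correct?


Number of 1s: 7

No, parity error (7 ones)


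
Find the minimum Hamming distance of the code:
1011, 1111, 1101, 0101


Comparing all pairs, minimum distance: 1
Can detect 0 errors, correct 0 errors

1


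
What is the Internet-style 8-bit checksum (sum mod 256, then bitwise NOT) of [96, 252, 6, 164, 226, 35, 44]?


Sum = 823 mod 256 = 55
Complement = 200

200


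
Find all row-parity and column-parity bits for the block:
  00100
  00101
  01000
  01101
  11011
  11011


Row parities: 101100
Column parities: 00100

Row P: 101100, Col P: 00100, Corner: 1


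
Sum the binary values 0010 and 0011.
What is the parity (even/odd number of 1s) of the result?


0010 = 2
0011 = 3
Sum = 5 = 101
1s count = 2

even parity (2 ones in 101)


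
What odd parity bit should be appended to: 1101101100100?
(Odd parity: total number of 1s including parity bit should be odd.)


Number of 1s in data: 7
Parity bit: 0

0


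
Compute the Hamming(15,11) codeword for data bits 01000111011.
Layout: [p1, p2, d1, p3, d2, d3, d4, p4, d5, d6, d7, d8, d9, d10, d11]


Parity bits: p1=1, p2=0, p3=0, p4=1

100010010111011


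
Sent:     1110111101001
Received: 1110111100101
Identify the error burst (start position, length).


XOR: 0000000001100

Burst at position 9, length 2


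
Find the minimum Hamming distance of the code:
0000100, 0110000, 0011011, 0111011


Comparing all pairs, minimum distance: 1
Can detect 0 errors, correct 0 errors

1


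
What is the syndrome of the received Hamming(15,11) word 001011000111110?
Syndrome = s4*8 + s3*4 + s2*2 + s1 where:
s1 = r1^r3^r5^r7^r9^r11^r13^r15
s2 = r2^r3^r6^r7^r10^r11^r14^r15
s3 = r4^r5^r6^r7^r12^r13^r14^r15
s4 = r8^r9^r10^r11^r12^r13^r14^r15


s1=0, s2=1, s3=1, s4=1

Syndrome = 14 (error at position 14)


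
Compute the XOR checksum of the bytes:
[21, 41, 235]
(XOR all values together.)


XOR chain: 21 ^ 41 ^ 235 = 215

215


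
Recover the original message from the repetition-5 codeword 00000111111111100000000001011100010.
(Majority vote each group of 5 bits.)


Groups: 00000, 11111, 11111, 00000, 00000, 10111, 00010
Majority votes: 0110010

0110010


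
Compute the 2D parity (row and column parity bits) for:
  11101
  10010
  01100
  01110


Row parities: 0001
Column parities: 01101

Row P: 0001, Col P: 01101, Corner: 1


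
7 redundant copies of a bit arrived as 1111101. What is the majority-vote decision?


Ones: 6 out of 7
Threshold: 4

1 (6/7 voted 1)


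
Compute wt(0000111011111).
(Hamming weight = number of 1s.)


Counting 1s in 0000111011111

8


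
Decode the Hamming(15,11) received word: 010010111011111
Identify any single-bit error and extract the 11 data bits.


Syndrome = 10: error at position 10

Data: 01011111111 (corrected bit 10)


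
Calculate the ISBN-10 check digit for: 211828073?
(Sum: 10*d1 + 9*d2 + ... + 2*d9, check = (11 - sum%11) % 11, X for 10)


Weighted sum: 172
172 mod 11 = 7

Check digit: 4


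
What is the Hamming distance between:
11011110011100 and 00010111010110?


XOR: 11001001001010
Count of 1s: 6

6


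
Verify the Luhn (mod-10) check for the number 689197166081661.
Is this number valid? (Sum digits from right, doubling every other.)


Luhn sum = 68
68 mod 10 = 8

Invalid (Luhn sum mod 10 = 8)


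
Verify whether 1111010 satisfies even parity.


Number of 1s: 5

No, parity error (5 ones)


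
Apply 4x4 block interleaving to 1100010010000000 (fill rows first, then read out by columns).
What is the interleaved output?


Matrix:
  1100
  0100
  1000
  0000
Read columns: 1010110000000000

1010110000000000


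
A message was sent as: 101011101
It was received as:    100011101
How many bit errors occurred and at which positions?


XOR: 001000000

1 error(s) at position(s): 2


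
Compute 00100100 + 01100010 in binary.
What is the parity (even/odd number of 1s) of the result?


00100100 = 36
01100010 = 98
Sum = 134 = 10000110
1s count = 3

odd parity (3 ones in 10000110)


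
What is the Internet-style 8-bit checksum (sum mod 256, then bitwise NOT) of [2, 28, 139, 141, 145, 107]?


Sum = 562 mod 256 = 50
Complement = 205

205


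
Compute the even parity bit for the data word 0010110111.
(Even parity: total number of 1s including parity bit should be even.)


Number of 1s in data: 6
Parity bit: 0

0


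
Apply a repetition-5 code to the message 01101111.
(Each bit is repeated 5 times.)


Each bit -> 5 copies

0000011111111110000011111111111111111111


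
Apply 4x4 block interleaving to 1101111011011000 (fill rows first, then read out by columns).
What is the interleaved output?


Matrix:
  1101
  1110
  1101
  1000
Read columns: 1111111001001010

1111111001001010


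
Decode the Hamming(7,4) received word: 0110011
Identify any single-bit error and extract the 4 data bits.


Syndrome = 0: no error detected

Data: 1011 (no errors)


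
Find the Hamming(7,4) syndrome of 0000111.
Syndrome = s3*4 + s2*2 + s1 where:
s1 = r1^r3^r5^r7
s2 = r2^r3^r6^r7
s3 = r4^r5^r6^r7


s1=0, s2=0, s3=1

Syndrome = 4 (error at position 4)


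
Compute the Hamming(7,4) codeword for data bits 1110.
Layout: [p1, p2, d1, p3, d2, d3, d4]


Parity bits: p1=0, p2=0, p3=0

0010110


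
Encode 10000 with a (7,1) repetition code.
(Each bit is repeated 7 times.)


Each bit -> 7 copies

11111110000000000000000000000000000


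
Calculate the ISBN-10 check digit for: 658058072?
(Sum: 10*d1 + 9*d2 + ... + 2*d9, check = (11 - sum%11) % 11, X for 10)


Weighted sum: 264
264 mod 11 = 0

Check digit: 0


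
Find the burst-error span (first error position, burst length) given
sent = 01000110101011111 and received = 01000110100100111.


XOR: 00000000001111000

Burst at position 10, length 4


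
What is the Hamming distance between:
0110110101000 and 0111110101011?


XOR: 0001000000011
Count of 1s: 3

3


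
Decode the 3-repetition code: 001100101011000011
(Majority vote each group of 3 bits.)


Groups: 001, 100, 101, 011, 000, 011
Majority votes: 001101

001101


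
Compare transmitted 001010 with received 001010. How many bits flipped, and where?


XOR: 000000

0 errors (received matches sent)


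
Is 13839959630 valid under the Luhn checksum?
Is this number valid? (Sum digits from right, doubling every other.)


Luhn sum = 65
65 mod 10 = 5

Invalid (Luhn sum mod 10 = 5)


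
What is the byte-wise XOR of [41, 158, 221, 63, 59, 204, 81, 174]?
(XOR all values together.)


XOR chain: 41 ^ 158 ^ 221 ^ 63 ^ 59 ^ 204 ^ 81 ^ 174 = 93

93


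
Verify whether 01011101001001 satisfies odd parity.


Number of 1s: 7

Yes, parity is correct (7 ones)


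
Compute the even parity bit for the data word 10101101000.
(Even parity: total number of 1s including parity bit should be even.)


Number of 1s in data: 5
Parity bit: 1

1


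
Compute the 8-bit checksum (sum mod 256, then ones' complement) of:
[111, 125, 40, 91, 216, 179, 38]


Sum = 800 mod 256 = 32
Complement = 223

223


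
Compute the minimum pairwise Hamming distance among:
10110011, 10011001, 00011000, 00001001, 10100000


Comparing all pairs, minimum distance: 2
Can detect 1 errors, correct 0 errors

2


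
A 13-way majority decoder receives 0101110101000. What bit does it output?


Ones: 6 out of 13
Threshold: 7

0 (6/13 voted 1)


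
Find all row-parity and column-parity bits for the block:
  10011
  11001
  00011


Row parities: 110
Column parities: 01001

Row P: 110, Col P: 01001, Corner: 0


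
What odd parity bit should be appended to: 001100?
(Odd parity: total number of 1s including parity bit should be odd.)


Number of 1s in data: 2
Parity bit: 1

1


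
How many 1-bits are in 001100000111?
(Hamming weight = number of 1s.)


Counting 1s in 001100000111

5


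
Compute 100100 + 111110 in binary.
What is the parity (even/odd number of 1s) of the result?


100100 = 36
111110 = 62
Sum = 98 = 1100010
1s count = 3

odd parity (3 ones in 1100010)


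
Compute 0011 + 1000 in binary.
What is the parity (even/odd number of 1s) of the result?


0011 = 3
1000 = 8
Sum = 11 = 1011
1s count = 3

odd parity (3 ones in 1011)


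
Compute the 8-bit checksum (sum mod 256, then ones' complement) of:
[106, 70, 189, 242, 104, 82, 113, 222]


Sum = 1128 mod 256 = 104
Complement = 151

151


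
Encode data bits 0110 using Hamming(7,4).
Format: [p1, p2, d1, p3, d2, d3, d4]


Parity bits: p1=1, p2=1, p3=0

1100110


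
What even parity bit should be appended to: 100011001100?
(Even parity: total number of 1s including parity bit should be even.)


Number of 1s in data: 5
Parity bit: 1

1


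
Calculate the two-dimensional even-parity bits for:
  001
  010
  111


Row parities: 111
Column parities: 100

Row P: 111, Col P: 100, Corner: 1


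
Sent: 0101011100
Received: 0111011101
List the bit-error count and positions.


XOR: 0010000001

2 error(s) at position(s): 2, 9


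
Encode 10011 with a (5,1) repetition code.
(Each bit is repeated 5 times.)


Each bit -> 5 copies

1111100000000001111111111


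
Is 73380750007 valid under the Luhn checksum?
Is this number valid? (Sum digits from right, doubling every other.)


Luhn sum = 40
40 mod 10 = 0

Valid (Luhn sum mod 10 = 0)


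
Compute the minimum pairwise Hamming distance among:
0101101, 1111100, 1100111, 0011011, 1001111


Comparing all pairs, minimum distance: 2
Can detect 1 errors, correct 0 errors

2


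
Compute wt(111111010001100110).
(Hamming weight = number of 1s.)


Counting 1s in 111111010001100110

11


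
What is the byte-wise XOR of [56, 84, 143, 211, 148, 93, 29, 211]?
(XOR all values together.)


XOR chain: 56 ^ 84 ^ 143 ^ 211 ^ 148 ^ 93 ^ 29 ^ 211 = 55

55


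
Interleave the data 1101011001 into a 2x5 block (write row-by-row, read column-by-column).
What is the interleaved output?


Matrix:
  11010
  11001
Read columns: 1111001001

1111001001


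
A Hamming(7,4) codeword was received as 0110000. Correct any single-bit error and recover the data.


Syndrome = 1: error at position 1

Data: 1000 (corrected bit 1)


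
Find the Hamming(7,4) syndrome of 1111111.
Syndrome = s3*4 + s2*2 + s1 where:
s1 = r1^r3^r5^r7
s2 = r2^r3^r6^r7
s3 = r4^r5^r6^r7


s1=0, s2=0, s3=0

Syndrome = 0 (no error)


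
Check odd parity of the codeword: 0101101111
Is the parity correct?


Number of 1s: 7

Yes, parity is correct (7 ones)


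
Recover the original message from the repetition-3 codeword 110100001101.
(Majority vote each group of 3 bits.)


Groups: 110, 100, 001, 101
Majority votes: 1001

1001


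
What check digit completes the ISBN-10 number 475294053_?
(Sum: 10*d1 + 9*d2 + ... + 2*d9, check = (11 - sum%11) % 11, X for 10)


Weighted sum: 252
252 mod 11 = 10

Check digit: 1


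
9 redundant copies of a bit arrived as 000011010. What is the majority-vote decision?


Ones: 3 out of 9
Threshold: 5

0 (3/9 voted 1)


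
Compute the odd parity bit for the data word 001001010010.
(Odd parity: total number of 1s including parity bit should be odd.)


Number of 1s in data: 4
Parity bit: 1

1


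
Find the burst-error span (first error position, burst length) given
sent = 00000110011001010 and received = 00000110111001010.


XOR: 00000000100000000

Burst at position 8, length 1


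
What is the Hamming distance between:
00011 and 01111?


XOR: 01100
Count of 1s: 2

2


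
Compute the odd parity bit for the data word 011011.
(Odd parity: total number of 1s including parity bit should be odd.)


Number of 1s in data: 4
Parity bit: 1

1


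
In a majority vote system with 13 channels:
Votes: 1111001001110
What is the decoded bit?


Ones: 8 out of 13
Threshold: 7

1 (8/13 voted 1)


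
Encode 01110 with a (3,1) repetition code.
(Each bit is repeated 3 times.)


Each bit -> 3 copies

000111111111000


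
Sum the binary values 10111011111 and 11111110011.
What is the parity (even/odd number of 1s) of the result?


10111011111 = 1503
11111110011 = 2035
Sum = 3538 = 110111010010
1s count = 7

odd parity (7 ones in 110111010010)


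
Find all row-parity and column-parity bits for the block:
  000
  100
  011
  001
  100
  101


Row parities: 010110
Column parities: 111

Row P: 010110, Col P: 111, Corner: 1


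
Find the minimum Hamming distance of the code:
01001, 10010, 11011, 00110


Comparing all pairs, minimum distance: 2
Can detect 1 errors, correct 0 errors

2


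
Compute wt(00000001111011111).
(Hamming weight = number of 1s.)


Counting 1s in 00000001111011111

9


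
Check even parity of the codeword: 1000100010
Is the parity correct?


Number of 1s: 3

No, parity error (3 ones)


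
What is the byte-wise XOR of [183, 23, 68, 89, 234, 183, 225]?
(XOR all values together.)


XOR chain: 183 ^ 23 ^ 68 ^ 89 ^ 234 ^ 183 ^ 225 = 1

1


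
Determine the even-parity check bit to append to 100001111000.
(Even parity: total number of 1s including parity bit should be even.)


Number of 1s in data: 5
Parity bit: 1

1


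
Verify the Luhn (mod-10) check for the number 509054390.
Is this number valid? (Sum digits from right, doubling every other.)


Luhn sum = 39
39 mod 10 = 9

Invalid (Luhn sum mod 10 = 9)


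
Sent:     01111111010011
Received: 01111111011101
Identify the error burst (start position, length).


XOR: 00000000001110

Burst at position 10, length 3


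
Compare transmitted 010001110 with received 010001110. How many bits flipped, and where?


XOR: 000000000

0 errors (received matches sent)


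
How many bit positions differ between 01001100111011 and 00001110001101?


XOR: 01000010110110
Count of 1s: 6

6


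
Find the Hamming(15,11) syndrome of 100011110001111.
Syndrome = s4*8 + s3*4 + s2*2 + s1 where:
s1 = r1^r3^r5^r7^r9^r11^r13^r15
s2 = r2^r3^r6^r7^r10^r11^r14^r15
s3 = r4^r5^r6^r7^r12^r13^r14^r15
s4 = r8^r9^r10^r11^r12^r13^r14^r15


s1=1, s2=0, s3=1, s4=1

Syndrome = 13 (error at position 13)


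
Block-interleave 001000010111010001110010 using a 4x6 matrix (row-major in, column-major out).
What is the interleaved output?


Matrix:
  001000
  010111
  010001
  110010
Read columns: 000101111000010001010110

000101111000010001010110


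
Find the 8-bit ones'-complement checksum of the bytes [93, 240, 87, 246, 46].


Sum = 712 mod 256 = 200
Complement = 55

55


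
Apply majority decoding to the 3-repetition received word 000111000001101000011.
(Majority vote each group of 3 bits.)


Groups: 000, 111, 000, 001, 101, 000, 011
Majority votes: 0100101

0100101


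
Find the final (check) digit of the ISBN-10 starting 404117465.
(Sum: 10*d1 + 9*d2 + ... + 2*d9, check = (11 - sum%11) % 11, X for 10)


Weighted sum: 164
164 mod 11 = 10

Check digit: 1


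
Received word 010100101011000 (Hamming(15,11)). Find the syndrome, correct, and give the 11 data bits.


Syndrome = 15: error at position 15

Data: 00011011001 (corrected bit 15)


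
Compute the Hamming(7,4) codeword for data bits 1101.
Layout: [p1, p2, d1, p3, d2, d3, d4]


Parity bits: p1=1, p2=0, p3=0

1010101


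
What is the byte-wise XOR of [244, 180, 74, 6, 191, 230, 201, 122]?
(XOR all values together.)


XOR chain: 244 ^ 180 ^ 74 ^ 6 ^ 191 ^ 230 ^ 201 ^ 122 = 230

230


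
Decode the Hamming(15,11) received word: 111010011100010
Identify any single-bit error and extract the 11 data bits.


Syndrome = 0: no error detected

Data: 11001100010 (no errors)


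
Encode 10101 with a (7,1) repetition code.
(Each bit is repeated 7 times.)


Each bit -> 7 copies

11111110000000111111100000001111111


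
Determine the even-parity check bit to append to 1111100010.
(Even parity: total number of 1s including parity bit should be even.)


Number of 1s in data: 6
Parity bit: 0

0


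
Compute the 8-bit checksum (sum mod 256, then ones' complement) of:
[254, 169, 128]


Sum = 551 mod 256 = 39
Complement = 216

216


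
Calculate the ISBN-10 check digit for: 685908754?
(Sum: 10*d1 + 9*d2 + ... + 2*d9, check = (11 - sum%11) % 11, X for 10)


Weighted sum: 326
326 mod 11 = 7

Check digit: 4


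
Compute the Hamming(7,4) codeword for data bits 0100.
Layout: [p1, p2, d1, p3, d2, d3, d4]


Parity bits: p1=1, p2=0, p3=1

1001100


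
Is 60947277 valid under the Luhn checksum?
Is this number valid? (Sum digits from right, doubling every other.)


Luhn sum = 35
35 mod 10 = 5

Invalid (Luhn sum mod 10 = 5)


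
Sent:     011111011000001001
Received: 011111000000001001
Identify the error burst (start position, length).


XOR: 000000011000000000

Burst at position 7, length 2


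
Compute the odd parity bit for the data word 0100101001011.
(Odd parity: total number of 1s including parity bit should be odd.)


Number of 1s in data: 6
Parity bit: 1

1


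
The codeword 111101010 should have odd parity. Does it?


Number of 1s: 6

No, parity error (6 ones)


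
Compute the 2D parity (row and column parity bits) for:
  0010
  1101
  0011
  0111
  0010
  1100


Row parities: 110110
Column parities: 0101

Row P: 110110, Col P: 0101, Corner: 0


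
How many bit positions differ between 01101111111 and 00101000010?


XOR: 01000111101
Count of 1s: 6

6


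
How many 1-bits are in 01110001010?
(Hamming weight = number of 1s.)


Counting 1s in 01110001010

5


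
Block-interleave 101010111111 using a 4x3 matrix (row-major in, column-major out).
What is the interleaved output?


Matrix:
  101
  010
  111
  111
Read columns: 101101111011

101101111011


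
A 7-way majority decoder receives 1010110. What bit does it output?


Ones: 4 out of 7
Threshold: 4

1 (4/7 voted 1)


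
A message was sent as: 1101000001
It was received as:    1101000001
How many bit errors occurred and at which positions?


XOR: 0000000000

0 errors (received matches sent)


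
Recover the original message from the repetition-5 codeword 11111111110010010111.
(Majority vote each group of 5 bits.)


Groups: 11111, 11111, 00100, 10111
Majority votes: 1101

1101


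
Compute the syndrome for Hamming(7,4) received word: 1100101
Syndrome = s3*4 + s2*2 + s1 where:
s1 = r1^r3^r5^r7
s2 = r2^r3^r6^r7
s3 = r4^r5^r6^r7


s1=1, s2=0, s3=0

Syndrome = 1 (error at position 1)


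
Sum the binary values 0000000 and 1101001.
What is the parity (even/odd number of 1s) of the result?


0000000 = 0
1101001 = 105
Sum = 105 = 1101001
1s count = 4

even parity (4 ones in 1101001)


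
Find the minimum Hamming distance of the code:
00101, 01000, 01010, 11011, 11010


Comparing all pairs, minimum distance: 1
Can detect 0 errors, correct 0 errors

1


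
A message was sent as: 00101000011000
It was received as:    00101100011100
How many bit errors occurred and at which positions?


XOR: 00000100000100

2 error(s) at position(s): 5, 11


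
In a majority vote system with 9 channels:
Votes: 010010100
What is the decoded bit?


Ones: 3 out of 9
Threshold: 5

0 (3/9 voted 1)


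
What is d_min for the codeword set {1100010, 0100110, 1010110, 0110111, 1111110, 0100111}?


Comparing all pairs, minimum distance: 1
Can detect 0 errors, correct 0 errors

1


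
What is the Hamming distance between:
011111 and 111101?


XOR: 100010
Count of 1s: 2

2


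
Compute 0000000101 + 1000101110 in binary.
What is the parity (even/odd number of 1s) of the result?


0000000101 = 5
1000101110 = 558
Sum = 563 = 1000110011
1s count = 5

odd parity (5 ones in 1000110011)


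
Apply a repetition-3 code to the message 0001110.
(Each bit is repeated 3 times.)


Each bit -> 3 copies

000000000111111111000


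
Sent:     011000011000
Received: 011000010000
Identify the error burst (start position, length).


XOR: 000000001000

Burst at position 8, length 1


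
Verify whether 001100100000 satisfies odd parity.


Number of 1s: 3

Yes, parity is correct (3 ones)


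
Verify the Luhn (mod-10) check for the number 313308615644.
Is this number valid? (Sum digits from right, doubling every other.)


Luhn sum = 47
47 mod 10 = 7

Invalid (Luhn sum mod 10 = 7)


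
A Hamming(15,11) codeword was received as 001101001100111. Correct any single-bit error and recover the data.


Syndrome = 14: error at position 14

Data: 10101100101 (corrected bit 14)


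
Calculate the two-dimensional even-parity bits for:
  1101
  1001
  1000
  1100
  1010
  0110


Row parities: 101000
Column parities: 1100

Row P: 101000, Col P: 1100, Corner: 0


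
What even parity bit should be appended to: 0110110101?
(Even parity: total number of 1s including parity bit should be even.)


Number of 1s in data: 6
Parity bit: 0

0


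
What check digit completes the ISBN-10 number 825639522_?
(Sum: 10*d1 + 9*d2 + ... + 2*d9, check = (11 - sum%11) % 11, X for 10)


Weighted sum: 273
273 mod 11 = 9

Check digit: 2


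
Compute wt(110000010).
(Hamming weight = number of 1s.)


Counting 1s in 110000010

3


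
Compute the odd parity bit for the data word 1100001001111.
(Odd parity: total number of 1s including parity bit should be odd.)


Number of 1s in data: 7
Parity bit: 0

0


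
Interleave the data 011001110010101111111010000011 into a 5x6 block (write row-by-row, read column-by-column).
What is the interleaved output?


Matrix:
  011001
  110010
  101111
  111010
  000011
Read columns: 011101101010110001000111110101

011101101010110001000111110101
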